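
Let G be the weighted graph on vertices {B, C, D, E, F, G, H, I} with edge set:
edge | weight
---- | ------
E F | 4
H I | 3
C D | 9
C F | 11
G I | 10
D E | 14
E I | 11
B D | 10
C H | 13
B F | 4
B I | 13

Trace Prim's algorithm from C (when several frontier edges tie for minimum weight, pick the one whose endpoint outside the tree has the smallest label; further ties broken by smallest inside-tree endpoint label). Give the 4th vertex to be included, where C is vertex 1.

F

Prim's algorithm from C:
Step 1: frontier [C D 9, C F 11, C H 13] → take C D (9); add D.
Step 2: frontier [C F 11, C H 13, B D 10, D E 14] → take B D (10); add B.
Step 3: frontier [B F 4, B I 13, C F 11, C H 13, D E 14] → take B F (4); add F.
Step 4: frontier [B I 13, C H 13, D E 14, E F 4] → take E F (4); add E.
Step 5: frontier [B I 13, C H 13, E I 11] → take E I (11); add I.
Step 6: frontier [C H 13, H I 3, G I 10] → take H I (3); add H.
Step 7: frontier [G I 10] → take G I (10); add G.
Vertex order: C, D, B, F, E, I, H, G. The 4th vertex is F.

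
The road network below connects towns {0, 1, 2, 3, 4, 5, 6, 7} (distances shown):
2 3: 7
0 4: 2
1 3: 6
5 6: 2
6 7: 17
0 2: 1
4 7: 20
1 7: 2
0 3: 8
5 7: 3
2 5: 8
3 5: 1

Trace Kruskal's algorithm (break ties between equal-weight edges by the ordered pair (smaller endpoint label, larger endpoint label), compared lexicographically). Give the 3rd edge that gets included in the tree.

Sort edges by weight, then run Kruskal:
0 2 (1): add — endpoints in different components.
3 5 (1): add — endpoints in different components.
0 4 (2): add — endpoints in different components.
1 7 (2): add — endpoints in different components.
5 6 (2): add — endpoints in different components.
5 7 (3): add — endpoints in different components.
1 3 (6): skip — 1 and 3 already connected.
2 3 (7): add — endpoints in different components.
The 3rd edge added is 0 4.

0-4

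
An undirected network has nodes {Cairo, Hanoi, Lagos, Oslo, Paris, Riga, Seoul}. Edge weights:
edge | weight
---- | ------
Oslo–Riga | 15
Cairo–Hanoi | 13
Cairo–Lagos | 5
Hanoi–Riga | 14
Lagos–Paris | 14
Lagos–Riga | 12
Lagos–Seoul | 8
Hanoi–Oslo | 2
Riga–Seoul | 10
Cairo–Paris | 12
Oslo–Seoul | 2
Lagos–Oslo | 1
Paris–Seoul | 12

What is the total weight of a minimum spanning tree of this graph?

Prim, starting at Oslo.
Step 1: cheapest edge leaving the tree is Lagos–Oslo (1); add Lagos.
Step 2: cheapest edge leaving the tree is Hanoi–Oslo (2); add Hanoi.
Step 3: cheapest edge leaving the tree is Oslo–Seoul (2); add Seoul.
Step 4: cheapest edge leaving the tree is Cairo–Lagos (5); add Cairo.
Step 5: cheapest edge leaving the tree is Riga–Seoul (10); add Riga.
Step 6: cheapest edge leaving the tree is Cairo–Paris (12); add Paris.
MST edges: Lagos–Oslo, Hanoi–Oslo, Oslo–Seoul, Cairo–Lagos, Riga–Seoul, Cairo–Paris; total weight 1+2+2+5+10+12 = 32.

32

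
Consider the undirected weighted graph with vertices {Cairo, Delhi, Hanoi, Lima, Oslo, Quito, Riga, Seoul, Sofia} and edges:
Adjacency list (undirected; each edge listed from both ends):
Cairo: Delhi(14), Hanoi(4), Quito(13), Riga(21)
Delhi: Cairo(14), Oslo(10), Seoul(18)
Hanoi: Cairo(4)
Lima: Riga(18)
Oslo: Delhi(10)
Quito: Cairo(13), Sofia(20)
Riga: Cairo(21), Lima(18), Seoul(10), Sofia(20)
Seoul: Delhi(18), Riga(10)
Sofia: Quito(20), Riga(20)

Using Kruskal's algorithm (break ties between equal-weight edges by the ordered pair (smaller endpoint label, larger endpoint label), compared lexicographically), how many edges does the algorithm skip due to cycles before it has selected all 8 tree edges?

Kruskal: consider edges lightest-first.
Cairo—Hanoi (4): add — endpoints in different components.
Delhi—Oslo (10): add — endpoints in different components.
Riga—Seoul (10): add — endpoints in different components.
Cairo—Quito (13): add — endpoints in different components.
Cairo—Delhi (14): add — endpoints in different components.
Delhi—Seoul (18): add — endpoints in different components.
Lima—Riga (18): add — endpoints in different components.
Quito—Sofia (20): add — endpoints in different components.
Edges rejected before the tree was complete: 0.

0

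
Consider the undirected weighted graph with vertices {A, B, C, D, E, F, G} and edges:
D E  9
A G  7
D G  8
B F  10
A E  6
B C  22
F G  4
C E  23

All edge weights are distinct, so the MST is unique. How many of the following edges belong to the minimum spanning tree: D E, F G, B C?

2

Kruskal: consider edges lightest-first.
F G (4): add. Components now {A} {B} {C} {D} {E} {F,G}
A E (6): add. Components now {A,E} {B} {C} {D} {F,G}
A G (7): add. Components now {A,E,F,G} {B} {C} {D}
D G (8): add. Components now {A,D,E,F,G} {B} {C}
D E (9): skip — D and E already connected.
B F (10): add. Components now {A,B,D,E,F,G} {C}
B C (22): add. Components now {A,B,C,D,E,F,G}
MST edge set: {F G, A E, A G, D G, B F, B C}.
Of the listed edges, {F G, B C} are in the MST → 2.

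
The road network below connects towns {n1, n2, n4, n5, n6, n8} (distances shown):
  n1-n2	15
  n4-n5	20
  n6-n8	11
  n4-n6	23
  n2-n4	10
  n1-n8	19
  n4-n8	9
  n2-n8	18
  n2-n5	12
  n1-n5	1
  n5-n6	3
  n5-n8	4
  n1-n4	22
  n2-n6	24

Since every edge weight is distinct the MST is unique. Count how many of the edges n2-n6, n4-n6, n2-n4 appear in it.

Sort edges by weight, then run Kruskal:
n1-n5 (1): add — endpoints in different components.
n5-n6 (3): add — endpoints in different components.
n5-n8 (4): add — endpoints in different components.
n4-n8 (9): add — endpoints in different components.
n2-n4 (10): add — endpoints in different components.
MST edge set: {n1-n5, n5-n6, n5-n8, n4-n8, n2-n4}.
Of the listed edges, {n2-n4} are in the MST → 1.

1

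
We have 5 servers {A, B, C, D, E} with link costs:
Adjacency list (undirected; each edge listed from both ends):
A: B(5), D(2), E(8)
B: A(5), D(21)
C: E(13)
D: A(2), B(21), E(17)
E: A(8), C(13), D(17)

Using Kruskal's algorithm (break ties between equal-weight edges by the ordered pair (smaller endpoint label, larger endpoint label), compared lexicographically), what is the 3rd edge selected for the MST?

A-E

Kruskal's algorithm — process edges by increasing weight (ties by edge label):
A—D (2): add — endpoints in different components.
A—B (5): add — endpoints in different components.
A—E (8): add — endpoints in different components.
C—E (13): add — endpoints in different components.
The 3rd edge added is A—E.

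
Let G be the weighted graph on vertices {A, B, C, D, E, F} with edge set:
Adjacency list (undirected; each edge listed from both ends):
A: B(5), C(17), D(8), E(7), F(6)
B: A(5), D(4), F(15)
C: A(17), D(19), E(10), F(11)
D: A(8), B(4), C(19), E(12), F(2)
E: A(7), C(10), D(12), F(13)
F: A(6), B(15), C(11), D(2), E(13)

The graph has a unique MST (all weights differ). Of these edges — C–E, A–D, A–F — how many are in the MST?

Kruskal: consider edges lightest-first.
D–F (2): add. Components now {A} {B} {C} {D,F} {E}
B–D (4): add. Components now {A} {B,D,F} {C} {E}
A–B (5): add. Components now {A,B,D,F} {C} {E}
A–F (6): skip — A and F already connected.
A–E (7): add. Components now {A,B,D,E,F} {C}
A–D (8): skip — A and D already connected.
C–E (10): add. Components now {A,B,C,D,E,F}
MST edge set: {D–F, B–D, A–B, A–E, C–E}.
Of the listed edges, {C–E} are in the MST → 1.

1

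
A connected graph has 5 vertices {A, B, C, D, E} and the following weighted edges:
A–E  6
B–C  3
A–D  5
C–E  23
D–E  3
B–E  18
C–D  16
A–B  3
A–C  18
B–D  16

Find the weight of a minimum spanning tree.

Sort edges by weight, then run Kruskal:
A–B (3): add. Components now {A,B} {C} {D} {E}
B–C (3): add. Components now {A,B,C} {D} {E}
D–E (3): add. Components now {A,B,C} {D,E}
A–D (5): add. Components now {A,B,C,D,E}
MST edges: A–B, B–C, D–E, A–D; total weight 3+3+3+5 = 14.

14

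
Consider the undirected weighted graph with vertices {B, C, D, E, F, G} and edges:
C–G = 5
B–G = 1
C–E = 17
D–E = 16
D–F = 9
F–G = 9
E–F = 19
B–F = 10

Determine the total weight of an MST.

Prim, starting at B.
Step 1: cheapest edge leaving the tree is B–G (1); add G.
Step 2: cheapest edge leaving the tree is C–G (5); add C.
Step 3: cheapest edge leaving the tree is F–G (9); add F.
Step 4: cheapest edge leaving the tree is D–F (9); add D.
Step 5: cheapest edge leaving the tree is D–E (16); add E.
MST edges: B–G, C–G, F–G, D–F, D–E; total weight 1+5+9+9+16 = 40.

40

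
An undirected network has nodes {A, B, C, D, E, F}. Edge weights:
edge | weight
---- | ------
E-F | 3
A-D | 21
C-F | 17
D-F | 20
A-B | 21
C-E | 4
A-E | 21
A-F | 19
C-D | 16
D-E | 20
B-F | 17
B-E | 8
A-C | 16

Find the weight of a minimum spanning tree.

Prim, starting at C.
Step 1: frontier [C-E 4, A-C 16, C-D 16, C-F 17] → take C-E (4); add E.
Step 2: frontier [A-C 16, C-D 16, C-F 17, E-F 3, B-E 8, D-E 20, A-E 21] → take E-F (3); add F.
Step 3: frontier [A-C 16, C-D 16, B-E 8, D-E 20, A-E 21, B-F 17, A-F 19, D-F 20] → take B-E (8); add B.
Step 4: frontier [A-B 21, A-C 16, C-D 16, D-E 20, A-E 21, A-F 19, D-F 20] → take A-C (16); add A.
Step 5: frontier [A-D 21, C-D 16, D-E 20, D-F 20] → take C-D (16); add D.
MST edges: C-E, E-F, B-E, A-C, C-D; total weight 4+3+8+16+16 = 47.

47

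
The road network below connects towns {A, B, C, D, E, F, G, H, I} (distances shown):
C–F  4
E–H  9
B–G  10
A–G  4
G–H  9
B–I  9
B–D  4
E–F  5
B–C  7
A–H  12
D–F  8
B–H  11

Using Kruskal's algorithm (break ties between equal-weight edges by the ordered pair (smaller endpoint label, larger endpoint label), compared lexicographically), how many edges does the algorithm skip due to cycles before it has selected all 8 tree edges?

Kruskal: consider edges lightest-first.
A–G (4): add — endpoints in different components.
B–D (4): add — endpoints in different components.
C–F (4): add — endpoints in different components.
E–F (5): add — endpoints in different components.
B–C (7): add — endpoints in different components.
D–F (8): skip — D and F already connected.
B–I (9): add — endpoints in different components.
E–H (9): add — endpoints in different components.
G–H (9): add — endpoints in different components.
Edges rejected before the tree was complete: 1.

1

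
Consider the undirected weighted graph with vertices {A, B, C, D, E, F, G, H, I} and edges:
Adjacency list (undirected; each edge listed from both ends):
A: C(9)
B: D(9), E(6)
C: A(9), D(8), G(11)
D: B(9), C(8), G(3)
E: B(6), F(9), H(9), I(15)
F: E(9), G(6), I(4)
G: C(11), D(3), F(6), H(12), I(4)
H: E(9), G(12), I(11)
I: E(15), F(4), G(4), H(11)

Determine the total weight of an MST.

52

Kruskal's algorithm — process edges by increasing weight (ties by edge label):
D—G (3): add — endpoints in different components.
F—I (4): add — endpoints in different components.
G—I (4): add — endpoints in different components.
B—E (6): add — endpoints in different components.
F—G (6): skip — F and G already connected.
C—D (8): add — endpoints in different components.
A—C (9): add — endpoints in different components.
B—D (9): add — endpoints in different components.
E—F (9): skip — E and F already connected.
E—H (9): add — endpoints in different components.
MST edges: D—G, F—I, G—I, B—E, C—D, A—C, B—D, E—H; total weight 3+4+4+6+8+9+9+9 = 52.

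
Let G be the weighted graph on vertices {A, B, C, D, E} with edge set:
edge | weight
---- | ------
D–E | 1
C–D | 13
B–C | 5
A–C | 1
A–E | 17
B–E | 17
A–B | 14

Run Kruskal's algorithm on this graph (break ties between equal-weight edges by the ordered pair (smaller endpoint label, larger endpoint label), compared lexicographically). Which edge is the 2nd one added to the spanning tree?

D-E

Kruskal: consider edges lightest-first.
A–C (1): add. Components now {A,C} {B} {D} {E}
D–E (1): add. Components now {A,C} {B} {D,E}
B–C (5): add. Components now {A,B,C} {D,E}
C–D (13): add. Components now {A,B,C,D,E}
The 2nd edge added is D–E.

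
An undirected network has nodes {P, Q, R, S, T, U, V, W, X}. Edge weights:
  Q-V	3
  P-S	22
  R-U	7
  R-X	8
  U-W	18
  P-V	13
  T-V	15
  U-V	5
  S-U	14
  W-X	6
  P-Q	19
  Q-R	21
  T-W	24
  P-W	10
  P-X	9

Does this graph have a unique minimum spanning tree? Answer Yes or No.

Kruskal's algorithm — process edges by increasing weight (ties by edge label):
Q-V (3): add — endpoints in different components.
U-V (5): add — endpoints in different components.
W-X (6): add — endpoints in different components.
R-U (7): add — endpoints in different components.
R-X (8): add — endpoints in different components.
P-X (9): add — endpoints in different components.
P-W (10): skip — P and W already connected.
P-V (13): skip — P and V already connected.
S-U (14): add — endpoints in different components.
T-V (15): add — endpoints in different components.
Every non-tree edge has weight strictly greater than the heaviest edge on the tree path between its endpoints, so the MST is unique.

Yes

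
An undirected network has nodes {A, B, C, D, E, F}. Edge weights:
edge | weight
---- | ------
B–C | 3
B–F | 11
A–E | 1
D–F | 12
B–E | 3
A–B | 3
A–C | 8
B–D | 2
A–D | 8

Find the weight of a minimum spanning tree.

Kruskal: consider edges lightest-first.
A–E (1): add — endpoints in different components.
B–D (2): add — endpoints in different components.
A–B (3): add — endpoints in different components.
B–C (3): add — endpoints in different components.
B–E (3): skip — B and E already connected.
A–C (8): skip — A and C already connected.
A–D (8): skip — A and D already connected.
B–F (11): add — endpoints in different components.
MST edges: A–E, B–D, A–B, B–C, B–F; total weight 1+2+3+3+11 = 20.

20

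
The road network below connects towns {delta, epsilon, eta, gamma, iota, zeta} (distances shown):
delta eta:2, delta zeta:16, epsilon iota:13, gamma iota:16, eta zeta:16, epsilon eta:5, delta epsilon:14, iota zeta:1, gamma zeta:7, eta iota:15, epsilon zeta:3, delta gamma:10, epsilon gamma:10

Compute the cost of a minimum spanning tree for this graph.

18

Prim's algorithm from zeta:
Step 1: frontier [iota zeta 1, epsilon zeta 3, gamma zeta 7, delta zeta 16, eta zeta 16] → take iota zeta (1); add iota.
Step 2: frontier [epsilon iota 13, eta iota 15, gamma iota 16, epsilon zeta 3, gamma zeta 7, delta zeta 16, eta zeta 16] → take epsilon zeta (3); add epsilon.
Step 3: frontier [epsilon eta 5, epsilon gamma 10, delta epsilon 14, eta iota 15, gamma iota 16, gamma zeta 7, delta zeta 16, eta zeta 16] → take epsilon eta (5); add eta.
Step 4: frontier [epsilon gamma 10, delta epsilon 14, delta eta 2, gamma iota 16, gamma zeta 7, delta zeta 16] → take delta eta (2); add delta.
Step 5: frontier [delta gamma 10, epsilon gamma 10, gamma iota 16, gamma zeta 7] → take gamma zeta (7); add gamma.
MST edges: iota zeta, epsilon zeta, epsilon eta, delta eta, gamma zeta; total weight 1+3+5+2+7 = 18.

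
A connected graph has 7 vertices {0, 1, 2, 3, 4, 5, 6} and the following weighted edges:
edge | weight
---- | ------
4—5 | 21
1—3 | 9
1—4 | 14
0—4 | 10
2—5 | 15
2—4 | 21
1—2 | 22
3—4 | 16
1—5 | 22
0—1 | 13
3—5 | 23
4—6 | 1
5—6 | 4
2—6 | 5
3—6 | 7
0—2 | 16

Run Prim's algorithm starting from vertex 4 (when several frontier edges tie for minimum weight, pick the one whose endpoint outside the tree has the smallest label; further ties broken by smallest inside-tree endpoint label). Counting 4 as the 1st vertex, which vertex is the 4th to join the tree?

2

Prim's algorithm from 4:
Step 1: cheapest edge leaving the tree is 4—6 (1); add 6.
Step 2: cheapest edge leaving the tree is 5—6 (4); add 5.
Step 3: cheapest edge leaving the tree is 2—6 (5); add 2.
Step 4: cheapest edge leaving the tree is 3—6 (7); add 3.
Step 5: cheapest edge leaving the tree is 1—3 (9); add 1.
Step 6: cheapest edge leaving the tree is 0—4 (10); add 0.
Vertex order: 4, 6, 5, 2, 3, 1, 0. The 4th vertex is 2.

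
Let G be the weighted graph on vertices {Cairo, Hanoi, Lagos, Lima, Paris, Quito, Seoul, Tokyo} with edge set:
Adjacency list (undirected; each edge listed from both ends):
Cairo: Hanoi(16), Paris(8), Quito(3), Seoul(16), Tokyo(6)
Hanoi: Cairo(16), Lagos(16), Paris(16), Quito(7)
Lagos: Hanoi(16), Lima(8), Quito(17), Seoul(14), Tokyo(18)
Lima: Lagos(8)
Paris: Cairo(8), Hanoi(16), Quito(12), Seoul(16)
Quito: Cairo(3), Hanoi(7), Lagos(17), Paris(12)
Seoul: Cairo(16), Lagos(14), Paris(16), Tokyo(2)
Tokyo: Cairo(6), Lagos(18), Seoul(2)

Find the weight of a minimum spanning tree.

Sort edges by weight, then run Kruskal:
Seoul—Tokyo (2): add — endpoints in different components.
Cairo—Quito (3): add — endpoints in different components.
Cairo—Tokyo (6): add — endpoints in different components.
Hanoi—Quito (7): add — endpoints in different components.
Cairo—Paris (8): add — endpoints in different components.
Lagos—Lima (8): add — endpoints in different components.
Paris—Quito (12): skip — Quito and Paris already connected.
Lagos—Seoul (14): add — endpoints in different components.
MST edges: Seoul—Tokyo, Cairo—Quito, Cairo—Tokyo, Hanoi—Quito, Cairo—Paris, Lagos—Lima, Lagos—Seoul; total weight 2+3+6+7+8+8+14 = 48.

48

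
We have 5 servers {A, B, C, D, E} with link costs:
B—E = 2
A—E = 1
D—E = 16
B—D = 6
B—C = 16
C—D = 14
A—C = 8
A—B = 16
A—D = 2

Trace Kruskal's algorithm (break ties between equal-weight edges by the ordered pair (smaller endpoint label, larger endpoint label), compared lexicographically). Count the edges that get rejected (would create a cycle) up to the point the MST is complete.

Kruskal's algorithm — process edges by increasing weight (ties by edge label):
A—E (1): add. Components now {A,E} {B} {C} {D}
A—D (2): add. Components now {A,D,E} {B} {C}
B—E (2): add. Components now {A,B,D,E} {C}
B—D (6): skip — B and D already connected.
A—C (8): add. Components now {A,B,C,D,E}
Edges rejected before the tree was complete: 1.

1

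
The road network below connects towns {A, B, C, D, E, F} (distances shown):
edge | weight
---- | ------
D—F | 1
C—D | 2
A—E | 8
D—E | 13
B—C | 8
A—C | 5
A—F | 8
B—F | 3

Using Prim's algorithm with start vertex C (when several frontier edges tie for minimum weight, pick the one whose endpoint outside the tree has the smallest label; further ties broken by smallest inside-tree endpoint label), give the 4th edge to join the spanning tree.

A-C

Prim's algorithm from C:
Step 1: cheapest edge leaving the tree is C—D (2); add D.
Step 2: cheapest edge leaving the tree is D—F (1); add F.
Step 3: cheapest edge leaving the tree is B—F (3); add B.
Step 4: cheapest edge leaving the tree is A—C (5); add A.
Step 5: cheapest edge leaving the tree is A—E (8); add E.
The 4th edge added is A—C.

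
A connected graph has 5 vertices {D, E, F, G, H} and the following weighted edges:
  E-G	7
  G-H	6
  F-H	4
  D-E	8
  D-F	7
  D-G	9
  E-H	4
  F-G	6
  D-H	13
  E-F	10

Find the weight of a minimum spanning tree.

Grow the tree from H using Prim:
Step 1: frontier [E-H 4, F-H 4, G-H 6, D-H 13] → take E-H (4); add E.
Step 2: frontier [E-G 7, D-E 8, E-F 10, F-H 4, G-H 6, D-H 13] → take F-H (4); add F.
Step 3: frontier [E-G 7, D-E 8, F-G 6, D-F 7, G-H 6, D-H 13] → take F-G (6); add G.
Step 4: frontier [D-E 8, D-F 7, D-G 9, D-H 13] → take D-F (7); add D.
MST edges: E-H, F-H, F-G, D-F; total weight 4+4+6+7 = 21.

21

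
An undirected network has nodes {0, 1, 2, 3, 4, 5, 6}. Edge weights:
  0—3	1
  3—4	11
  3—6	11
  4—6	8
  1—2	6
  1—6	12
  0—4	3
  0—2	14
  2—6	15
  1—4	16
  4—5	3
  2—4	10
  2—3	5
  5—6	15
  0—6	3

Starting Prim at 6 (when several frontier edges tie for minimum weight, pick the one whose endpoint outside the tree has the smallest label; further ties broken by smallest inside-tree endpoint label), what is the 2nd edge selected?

0-3

Prim's algorithm from 6:
Step 1: cheapest edge leaving the tree is 0—6 (3); add 0.
Step 2: cheapest edge leaving the tree is 0—3 (1); add 3.
Step 3: cheapest edge leaving the tree is 0—4 (3); add 4.
Step 4: cheapest edge leaving the tree is 4—5 (3); add 5.
Step 5: cheapest edge leaving the tree is 2—3 (5); add 2.
Step 6: cheapest edge leaving the tree is 1—2 (6); add 1.
The 2nd edge added is 0—3.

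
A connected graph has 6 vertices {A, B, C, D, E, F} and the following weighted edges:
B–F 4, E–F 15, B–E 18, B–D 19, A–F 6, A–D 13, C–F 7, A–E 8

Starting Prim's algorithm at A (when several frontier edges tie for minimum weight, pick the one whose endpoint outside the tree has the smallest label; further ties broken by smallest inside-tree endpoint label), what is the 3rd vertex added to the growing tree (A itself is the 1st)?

B

Grow the tree from A using Prim:
Step 1: frontier [A–F 6, A–E 8, A–D 13] → take A–F (6); add F.
Step 2: frontier [A–E 8, A–D 13, B–F 4, C–F 7, E–F 15] → take B–F (4); add B.
Step 3: frontier [A–E 8, A–D 13, B–E 18, B–D 19, C–F 7, E–F 15] → take C–F (7); add C.
Step 4: frontier [A–E 8, A–D 13, B–E 18, B–D 19, E–F 15] → take A–E (8); add E.
Step 5: frontier [A–D 13, B–D 19] → take A–D (13); add D.
Vertex order: A, F, B, C, E, D. The 3rd vertex is B.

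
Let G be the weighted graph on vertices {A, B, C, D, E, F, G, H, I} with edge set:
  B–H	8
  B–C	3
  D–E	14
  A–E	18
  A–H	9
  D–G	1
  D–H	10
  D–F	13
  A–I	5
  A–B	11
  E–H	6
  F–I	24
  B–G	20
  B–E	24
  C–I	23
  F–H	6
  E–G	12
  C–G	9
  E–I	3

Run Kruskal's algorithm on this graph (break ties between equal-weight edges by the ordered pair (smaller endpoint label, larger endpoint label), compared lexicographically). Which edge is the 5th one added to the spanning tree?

E-H

Sort edges by weight, then run Kruskal:
D–G (1): add — endpoints in different components.
B–C (3): add — endpoints in different components.
E–I (3): add — endpoints in different components.
A–I (5): add — endpoints in different components.
E–H (6): add — endpoints in different components.
F–H (6): add — endpoints in different components.
B–H (8): add — endpoints in different components.
A–H (9): skip — A and H already connected.
C–G (9): add — endpoints in different components.
The 5th edge added is E–H.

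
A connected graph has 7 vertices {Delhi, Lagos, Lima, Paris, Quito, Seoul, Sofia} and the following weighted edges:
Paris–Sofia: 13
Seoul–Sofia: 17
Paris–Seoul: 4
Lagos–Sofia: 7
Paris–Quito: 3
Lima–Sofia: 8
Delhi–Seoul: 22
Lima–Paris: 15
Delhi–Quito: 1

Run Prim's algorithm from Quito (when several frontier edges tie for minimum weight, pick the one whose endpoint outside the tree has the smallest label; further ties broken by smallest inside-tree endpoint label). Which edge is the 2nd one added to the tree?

Paris-Quito

Prim's algorithm from Quito:
Step 1: cheapest edge leaving the tree is Delhi–Quito (1); add Delhi.
Step 2: cheapest edge leaving the tree is Paris–Quito (3); add Paris.
Step 3: cheapest edge leaving the tree is Paris–Seoul (4); add Seoul.
Step 4: cheapest edge leaving the tree is Paris–Sofia (13); add Sofia.
Step 5: cheapest edge leaving the tree is Lagos–Sofia (7); add Lagos.
Step 6: cheapest edge leaving the tree is Lima–Sofia (8); add Lima.
The 2nd edge added is Paris–Quito.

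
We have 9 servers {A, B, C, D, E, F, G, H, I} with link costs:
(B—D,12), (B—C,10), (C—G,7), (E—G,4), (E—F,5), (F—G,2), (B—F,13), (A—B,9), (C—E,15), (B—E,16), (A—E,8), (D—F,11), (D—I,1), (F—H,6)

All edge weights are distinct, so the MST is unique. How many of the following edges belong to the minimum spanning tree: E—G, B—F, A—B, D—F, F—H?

4

Kruskal: consider edges lightest-first.
D—I (1): add — endpoints in different components.
F—G (2): add — endpoints in different components.
E—G (4): add — endpoints in different components.
E—F (5): skip — E and F already connected.
F—H (6): add — endpoints in different components.
C—G (7): add — endpoints in different components.
A—E (8): add — endpoints in different components.
A—B (9): add — endpoints in different components.
B—C (10): skip — B and C already connected.
D—F (11): add — endpoints in different components.
MST edge set: {D—I, F—G, E—G, F—H, C—G, A—E, A—B, D—F}.
Of the listed edges, {E—G, A—B, D—F, F—H} are in the MST → 4.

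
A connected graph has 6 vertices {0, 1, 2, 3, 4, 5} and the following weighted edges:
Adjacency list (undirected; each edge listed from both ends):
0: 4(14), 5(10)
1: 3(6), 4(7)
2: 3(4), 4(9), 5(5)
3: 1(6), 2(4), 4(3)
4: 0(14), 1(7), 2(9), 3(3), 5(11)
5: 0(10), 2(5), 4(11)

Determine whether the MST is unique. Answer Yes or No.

Yes

Kruskal: consider edges lightest-first.
3–4 (3): add — endpoints in different components.
2–3 (4): add — endpoints in different components.
2–5 (5): add — endpoints in different components.
1–3 (6): add — endpoints in different components.
1–4 (7): skip — 1 and 4 already connected.
2–4 (9): skip — 2 and 4 already connected.
0–5 (10): add — endpoints in different components.
Every non-tree edge has weight strictly greater than the heaviest edge on the tree path between its endpoints, so the MST is unique.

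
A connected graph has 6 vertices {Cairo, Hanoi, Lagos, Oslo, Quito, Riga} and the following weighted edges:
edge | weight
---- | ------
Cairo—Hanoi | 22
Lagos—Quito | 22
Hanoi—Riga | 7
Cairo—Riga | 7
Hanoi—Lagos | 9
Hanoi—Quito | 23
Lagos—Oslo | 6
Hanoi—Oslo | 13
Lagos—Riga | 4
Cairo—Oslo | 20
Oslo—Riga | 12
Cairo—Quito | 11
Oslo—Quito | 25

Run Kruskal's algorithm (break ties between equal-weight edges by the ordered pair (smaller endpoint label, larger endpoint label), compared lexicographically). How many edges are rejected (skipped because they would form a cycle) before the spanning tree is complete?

1

Kruskal: consider edges lightest-first.
Lagos—Riga (4): add — endpoints in different components.
Lagos—Oslo (6): add — endpoints in different components.
Cairo—Riga (7): add — endpoints in different components.
Hanoi—Riga (7): add — endpoints in different components.
Hanoi—Lagos (9): skip — Hanoi and Lagos already connected.
Cairo—Quito (11): add — endpoints in different components.
Edges rejected before the tree was complete: 1.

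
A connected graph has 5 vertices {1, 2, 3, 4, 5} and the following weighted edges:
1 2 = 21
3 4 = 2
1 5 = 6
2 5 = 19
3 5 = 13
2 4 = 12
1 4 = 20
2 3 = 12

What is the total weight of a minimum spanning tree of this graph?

33

Prim's algorithm from 3:
Step 1: frontier [3 4 2, 2 3 12, 3 5 13] → take 3 4 (2); add 4.
Step 2: frontier [2 3 12, 3 5 13, 2 4 12, 1 4 20] → take 2 3 (12); add 2.
Step 3: frontier [2 5 19, 1 2 21, 3 5 13, 1 4 20] → take 3 5 (13); add 5.
Step 4: frontier [1 2 21, 1 4 20, 1 5 6] → take 1 5 (6); add 1.
MST edges: 3 4, 2 3, 3 5, 1 5; total weight 2+12+13+6 = 33.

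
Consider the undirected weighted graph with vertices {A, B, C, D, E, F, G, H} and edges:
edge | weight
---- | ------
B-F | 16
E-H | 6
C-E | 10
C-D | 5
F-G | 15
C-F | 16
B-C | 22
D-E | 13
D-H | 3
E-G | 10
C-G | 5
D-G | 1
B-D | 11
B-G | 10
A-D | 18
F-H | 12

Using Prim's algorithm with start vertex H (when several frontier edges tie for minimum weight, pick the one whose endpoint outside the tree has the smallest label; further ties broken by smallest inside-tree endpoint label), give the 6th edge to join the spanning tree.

F-H

Prim's algorithm from H:
Step 1: cheapest edge leaving the tree is D-H (3); add D.
Step 2: cheapest edge leaving the tree is D-G (1); add G.
Step 3: cheapest edge leaving the tree is C-D (5); add C.
Step 4: cheapest edge leaving the tree is E-H (6); add E.
Step 5: cheapest edge leaving the tree is B-G (10); add B.
Step 6: cheapest edge leaving the tree is F-H (12); add F.
Step 7: cheapest edge leaving the tree is A-D (18); add A.
The 6th edge added is F-H.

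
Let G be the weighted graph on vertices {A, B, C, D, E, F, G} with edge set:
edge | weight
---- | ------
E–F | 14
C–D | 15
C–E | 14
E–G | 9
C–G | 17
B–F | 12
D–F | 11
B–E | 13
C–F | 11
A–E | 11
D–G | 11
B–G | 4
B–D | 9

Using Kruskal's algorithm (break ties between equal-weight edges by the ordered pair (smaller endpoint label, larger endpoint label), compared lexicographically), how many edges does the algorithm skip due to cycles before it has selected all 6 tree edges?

Kruskal: consider edges lightest-first.
B–G (4): add. Components now {A} {B,G} {C} {D} {E} {F}
B–D (9): add. Components now {A} {B,D,G} {C} {E} {F}
E–G (9): add. Components now {A} {B,D,E,G} {C} {F}
A–E (11): add. Components now {A,B,D,E,G} {C} {F}
C–F (11): add. Components now {A,B,D,E,G} {C,F}
D–F (11): add. Components now {A,B,C,D,E,F,G}
Edges rejected before the tree was complete: 0.

0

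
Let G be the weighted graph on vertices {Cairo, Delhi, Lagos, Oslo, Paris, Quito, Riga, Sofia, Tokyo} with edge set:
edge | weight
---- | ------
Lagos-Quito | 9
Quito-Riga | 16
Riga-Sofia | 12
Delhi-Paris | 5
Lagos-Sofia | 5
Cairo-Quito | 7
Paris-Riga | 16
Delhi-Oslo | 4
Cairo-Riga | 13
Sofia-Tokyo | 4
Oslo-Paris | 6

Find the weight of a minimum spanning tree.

62

Kruskal: consider edges lightest-first.
Delhi-Oslo (4): add — endpoints in different components.
Sofia-Tokyo (4): add — endpoints in different components.
Delhi-Paris (5): add — endpoints in different components.
Lagos-Sofia (5): add — endpoints in different components.
Oslo-Paris (6): skip — Paris and Oslo already connected.
Cairo-Quito (7): add — endpoints in different components.
Lagos-Quito (9): add — endpoints in different components.
Riga-Sofia (12): add — endpoints in different components.
Cairo-Riga (13): skip — Riga and Cairo already connected.
Paris-Riga (16): add — endpoints in different components.
MST edges: Delhi-Oslo, Sofia-Tokyo, Delhi-Paris, Lagos-Sofia, Cairo-Quito, Lagos-Quito, Riga-Sofia, Paris-Riga; total weight 4+4+5+5+7+9+12+16 = 62.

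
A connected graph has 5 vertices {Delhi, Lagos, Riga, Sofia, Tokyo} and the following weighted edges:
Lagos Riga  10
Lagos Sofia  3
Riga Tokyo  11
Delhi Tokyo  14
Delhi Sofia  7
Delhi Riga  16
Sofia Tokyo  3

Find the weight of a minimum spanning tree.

23

Prim, starting at Sofia.
Step 1: frontier [Lagos Sofia 3, Sofia Tokyo 3, Delhi Sofia 7] → take Lagos Sofia (3); add Lagos.
Step 2: frontier [Lagos Riga 10, Sofia Tokyo 3, Delhi Sofia 7] → take Sofia Tokyo (3); add Tokyo.
Step 3: frontier [Lagos Riga 10, Delhi Sofia 7, Riga Tokyo 11, Delhi Tokyo 14] → take Delhi Sofia (7); add Delhi.
Step 4: frontier [Delhi Riga 16, Lagos Riga 10, Riga Tokyo 11] → take Lagos Riga (10); add Riga.
MST edges: Lagos Sofia, Sofia Tokyo, Delhi Sofia, Lagos Riga; total weight 3+3+7+10 = 23.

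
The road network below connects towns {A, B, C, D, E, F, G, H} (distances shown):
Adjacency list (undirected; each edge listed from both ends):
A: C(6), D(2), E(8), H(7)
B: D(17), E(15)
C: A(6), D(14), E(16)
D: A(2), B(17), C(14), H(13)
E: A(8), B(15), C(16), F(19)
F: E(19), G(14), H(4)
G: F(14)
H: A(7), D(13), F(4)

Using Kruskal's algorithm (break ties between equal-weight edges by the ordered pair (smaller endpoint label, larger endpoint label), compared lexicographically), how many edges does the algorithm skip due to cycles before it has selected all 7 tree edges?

2

Sort edges by weight, then run Kruskal:
A-D (2): add — endpoints in different components.
F-H (4): add — endpoints in different components.
A-C (6): add — endpoints in different components.
A-H (7): add — endpoints in different components.
A-E (8): add — endpoints in different components.
D-H (13): skip — D and H already connected.
C-D (14): skip — C and D already connected.
F-G (14): add — endpoints in different components.
B-E (15): add — endpoints in different components.
Edges rejected before the tree was complete: 2.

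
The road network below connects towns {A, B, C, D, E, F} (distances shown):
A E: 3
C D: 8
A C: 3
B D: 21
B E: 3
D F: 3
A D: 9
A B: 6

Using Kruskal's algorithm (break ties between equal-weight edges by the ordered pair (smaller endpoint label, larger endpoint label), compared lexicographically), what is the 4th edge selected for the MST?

D-F

Kruskal: consider edges lightest-first.
A C (3): add. Components now {A,C} {B} {D} {E} {F}
A E (3): add. Components now {A,C,E} {B} {D} {F}
B E (3): add. Components now {A,B,C,E} {D} {F}
D F (3): add. Components now {A,B,C,E} {D,F}
A B (6): skip — A and B already connected.
C D (8): add. Components now {A,B,C,D,E,F}
The 4th edge added is D F.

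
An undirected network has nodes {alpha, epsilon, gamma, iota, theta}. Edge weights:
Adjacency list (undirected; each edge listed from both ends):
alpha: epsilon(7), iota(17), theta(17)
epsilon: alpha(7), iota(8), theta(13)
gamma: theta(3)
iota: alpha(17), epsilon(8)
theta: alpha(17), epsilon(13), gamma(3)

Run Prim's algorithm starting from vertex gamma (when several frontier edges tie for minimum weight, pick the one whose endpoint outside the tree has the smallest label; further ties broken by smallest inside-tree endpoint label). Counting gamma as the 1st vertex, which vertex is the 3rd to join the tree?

epsilon

Grow the tree from gamma using Prim:
Step 1: cheapest edge leaving the tree is gamma theta (3); add theta.
Step 2: cheapest edge leaving the tree is epsilon theta (13); add epsilon.
Step 3: cheapest edge leaving the tree is alpha epsilon (7); add alpha.
Step 4: cheapest edge leaving the tree is epsilon iota (8); add iota.
Vertex order: gamma, theta, epsilon, alpha, iota. The 3rd vertex is epsilon.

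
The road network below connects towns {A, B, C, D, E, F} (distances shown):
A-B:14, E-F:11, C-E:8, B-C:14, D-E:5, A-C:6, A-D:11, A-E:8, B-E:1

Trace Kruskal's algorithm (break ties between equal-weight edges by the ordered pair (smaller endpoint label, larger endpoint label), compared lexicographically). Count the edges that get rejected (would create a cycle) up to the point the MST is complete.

Kruskal: consider edges lightest-first.
B-E (1): add. Components now {A} {B,E} {C} {D} {F}
D-E (5): add. Components now {A} {B,D,E} {C} {F}
A-C (6): add. Components now {A,C} {B,D,E} {F}
A-E (8): add. Components now {A,B,C,D,E} {F}
C-E (8): skip — C and E already connected.
A-D (11): skip — A and D already connected.
E-F (11): add. Components now {A,B,C,D,E,F}
Edges rejected before the tree was complete: 2.

2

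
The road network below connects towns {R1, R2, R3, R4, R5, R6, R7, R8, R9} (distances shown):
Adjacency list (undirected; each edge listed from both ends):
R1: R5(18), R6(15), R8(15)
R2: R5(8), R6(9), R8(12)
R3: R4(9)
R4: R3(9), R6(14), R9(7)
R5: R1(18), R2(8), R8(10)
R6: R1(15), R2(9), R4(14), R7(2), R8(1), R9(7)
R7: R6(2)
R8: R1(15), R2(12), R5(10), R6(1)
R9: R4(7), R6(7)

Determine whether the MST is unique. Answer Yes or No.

No

Sort edges by weight, then run Kruskal:
R6-R8 (1): add — endpoints in different components.
R6-R7 (2): add — endpoints in different components.
R4-R9 (7): add — endpoints in different components.
R6-R9 (7): add — endpoints in different components.
R2-R5 (8): add — endpoints in different components.
R2-R6 (9): add — endpoints in different components.
R3-R4 (9): add — endpoints in different components.
R5-R8 (10): skip — R5 and R8 already connected.
R2-R8 (12): skip — R2 and R8 already connected.
R4-R6 (14): skip — R6 and R4 already connected.
R1-R6 (15): add — endpoints in different components.
Non-tree edge R1-R8 has weight 15, equal to the heaviest edge on its tree cycle — swapping gives another MST of the same weight. Not unique.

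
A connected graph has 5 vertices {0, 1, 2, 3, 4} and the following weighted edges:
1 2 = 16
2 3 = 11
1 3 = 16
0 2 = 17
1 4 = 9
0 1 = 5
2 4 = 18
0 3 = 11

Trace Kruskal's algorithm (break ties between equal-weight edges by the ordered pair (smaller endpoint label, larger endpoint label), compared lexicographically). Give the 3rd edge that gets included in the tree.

Kruskal's algorithm — process edges by increasing weight (ties by edge label):
0 1 (5): add. Components now {0,1} {2} {3} {4}
1 4 (9): add. Components now {0,1,4} {2} {3}
0 3 (11): add. Components now {0,1,3,4} {2}
2 3 (11): add. Components now {0,1,2,3,4}
The 3rd edge added is 0 3.

0-3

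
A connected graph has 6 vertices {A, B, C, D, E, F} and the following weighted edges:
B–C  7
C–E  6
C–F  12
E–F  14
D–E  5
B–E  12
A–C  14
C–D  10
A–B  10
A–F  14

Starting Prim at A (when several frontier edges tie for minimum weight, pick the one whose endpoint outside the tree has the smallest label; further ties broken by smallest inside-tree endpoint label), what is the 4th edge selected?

Prim's algorithm from A:
Step 1: cheapest edge leaving the tree is A–B (10); add B.
Step 2: cheapest edge leaving the tree is B–C (7); add C.
Step 3: cheapest edge leaving the tree is C–E (6); add E.
Step 4: cheapest edge leaving the tree is D–E (5); add D.
Step 5: cheapest edge leaving the tree is C–F (12); add F.
The 4th edge added is D–E.

D-E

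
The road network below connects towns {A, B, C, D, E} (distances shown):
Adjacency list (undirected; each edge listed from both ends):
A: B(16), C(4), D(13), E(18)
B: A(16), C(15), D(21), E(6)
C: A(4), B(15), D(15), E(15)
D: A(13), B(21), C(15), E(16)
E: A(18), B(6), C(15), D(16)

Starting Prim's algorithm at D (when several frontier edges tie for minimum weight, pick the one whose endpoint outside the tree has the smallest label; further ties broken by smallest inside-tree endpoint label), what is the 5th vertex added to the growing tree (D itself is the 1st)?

E

Prim's algorithm from D:
Step 1: cheapest edge leaving the tree is A–D (13); add A.
Step 2: cheapest edge leaving the tree is A–C (4); add C.
Step 3: cheapest edge leaving the tree is B–C (15); add B.
Step 4: cheapest edge leaving the tree is B–E (6); add E.
Vertex order: D, A, C, B, E. The 5th vertex is E.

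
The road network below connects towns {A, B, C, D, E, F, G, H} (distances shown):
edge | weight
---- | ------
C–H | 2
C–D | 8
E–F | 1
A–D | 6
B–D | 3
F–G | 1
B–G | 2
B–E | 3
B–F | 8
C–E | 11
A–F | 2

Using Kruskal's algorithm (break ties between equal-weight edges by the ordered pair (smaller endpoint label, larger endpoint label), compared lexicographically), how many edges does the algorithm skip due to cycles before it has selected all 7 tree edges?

Kruskal's algorithm — process edges by increasing weight (ties by edge label):
E–F (1): add — endpoints in different components.
F–G (1): add — endpoints in different components.
A–F (2): add — endpoints in different components.
B–G (2): add — endpoints in different components.
C–H (2): add — endpoints in different components.
B–D (3): add — endpoints in different components.
B–E (3): skip — B and E already connected.
A–D (6): skip — A and D already connected.
B–F (8): skip — B and F already connected.
C–D (8): add — endpoints in different components.
Edges rejected before the tree was complete: 3.

3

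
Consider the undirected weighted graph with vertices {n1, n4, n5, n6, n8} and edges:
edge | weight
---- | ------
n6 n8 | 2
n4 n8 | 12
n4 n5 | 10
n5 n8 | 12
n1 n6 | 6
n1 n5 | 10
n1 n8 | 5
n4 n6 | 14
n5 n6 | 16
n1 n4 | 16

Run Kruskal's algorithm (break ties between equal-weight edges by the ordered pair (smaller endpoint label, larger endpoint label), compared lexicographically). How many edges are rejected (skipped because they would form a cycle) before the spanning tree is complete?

Sort edges by weight, then run Kruskal:
n6 n8 (2): add — endpoints in different components.
n1 n8 (5): add — endpoints in different components.
n1 n6 (6): skip — n6 and n1 already connected.
n1 n5 (10): add — endpoints in different components.
n4 n5 (10): add — endpoints in different components.
Edges rejected before the tree was complete: 1.

1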